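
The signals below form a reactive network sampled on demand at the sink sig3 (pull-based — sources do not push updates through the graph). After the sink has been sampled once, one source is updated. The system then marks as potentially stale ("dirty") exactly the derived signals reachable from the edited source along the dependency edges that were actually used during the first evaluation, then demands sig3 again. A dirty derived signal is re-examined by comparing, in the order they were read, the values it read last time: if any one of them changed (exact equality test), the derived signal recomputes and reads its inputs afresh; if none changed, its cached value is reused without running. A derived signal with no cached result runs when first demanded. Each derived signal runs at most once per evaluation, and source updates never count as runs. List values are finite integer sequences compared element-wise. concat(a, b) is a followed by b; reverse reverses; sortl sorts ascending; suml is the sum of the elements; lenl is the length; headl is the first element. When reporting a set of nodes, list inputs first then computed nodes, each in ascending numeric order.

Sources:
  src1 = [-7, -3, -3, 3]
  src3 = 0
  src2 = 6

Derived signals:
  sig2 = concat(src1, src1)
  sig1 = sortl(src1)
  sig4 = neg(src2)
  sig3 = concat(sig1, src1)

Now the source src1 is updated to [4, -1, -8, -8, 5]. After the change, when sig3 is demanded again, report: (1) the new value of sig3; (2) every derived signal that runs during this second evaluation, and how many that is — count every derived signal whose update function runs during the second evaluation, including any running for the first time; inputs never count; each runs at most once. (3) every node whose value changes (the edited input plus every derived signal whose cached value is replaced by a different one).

sig3 now evaluates to [-8, -8, -1, 4, 5, 4, -1, -8, -8, 5].
Run set: sig1, sig3 (2 run).
Changed values: src1, sig1, sig3.

Initial pass — values computed on the first demand:
  sig1 = sortl([-7, -3, -3, 3]) = [-7, -3, -3, 3]
  sig3 = concat([-7, -3, -3, 3], [-7, -3, -3, 3]) = [-7, -3, -3, 3, -7, -3, -3, 3]

Second demand — change propagation:
  sig1: re-runs because src1 [-7, -3, -3, 3]->[4, -1, -8, -8, 5]; new result [-8, -8, -1, 4, 5].
  sig3: re-runs because sig1 [-7, -3, -3, 3]->[-8, -8, -1, 4, 5]; src1 [-7, -3, -3, 3]->[4, -1, -8, -8, 5]; new result [-8, -8, -1, 4, 5, 4, -1, -8, -8, 5].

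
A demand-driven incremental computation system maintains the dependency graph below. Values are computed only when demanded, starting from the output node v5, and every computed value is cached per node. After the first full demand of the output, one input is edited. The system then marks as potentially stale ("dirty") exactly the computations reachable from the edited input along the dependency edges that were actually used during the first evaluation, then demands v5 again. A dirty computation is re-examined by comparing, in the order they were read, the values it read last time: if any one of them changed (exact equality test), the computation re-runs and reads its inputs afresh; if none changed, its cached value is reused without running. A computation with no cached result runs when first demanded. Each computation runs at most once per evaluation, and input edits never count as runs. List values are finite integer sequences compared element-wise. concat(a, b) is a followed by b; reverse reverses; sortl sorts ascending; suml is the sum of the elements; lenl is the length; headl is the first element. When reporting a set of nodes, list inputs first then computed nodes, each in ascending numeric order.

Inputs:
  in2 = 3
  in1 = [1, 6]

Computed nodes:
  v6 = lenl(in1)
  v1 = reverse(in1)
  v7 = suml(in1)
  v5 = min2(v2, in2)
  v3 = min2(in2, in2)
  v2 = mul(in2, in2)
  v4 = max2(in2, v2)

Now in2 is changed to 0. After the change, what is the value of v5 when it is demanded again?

New value of v5: 0.

First evaluation (everything demanded from the output):
  v2 = mul(3, 3) = 9
  v5 = min2(9, 3) = 3

Propagation after the edit:
  v2: runs — in2 3->0; in2 3->0; result 0.
  v5: runs — v2 9->0; in2 3->0; result 0.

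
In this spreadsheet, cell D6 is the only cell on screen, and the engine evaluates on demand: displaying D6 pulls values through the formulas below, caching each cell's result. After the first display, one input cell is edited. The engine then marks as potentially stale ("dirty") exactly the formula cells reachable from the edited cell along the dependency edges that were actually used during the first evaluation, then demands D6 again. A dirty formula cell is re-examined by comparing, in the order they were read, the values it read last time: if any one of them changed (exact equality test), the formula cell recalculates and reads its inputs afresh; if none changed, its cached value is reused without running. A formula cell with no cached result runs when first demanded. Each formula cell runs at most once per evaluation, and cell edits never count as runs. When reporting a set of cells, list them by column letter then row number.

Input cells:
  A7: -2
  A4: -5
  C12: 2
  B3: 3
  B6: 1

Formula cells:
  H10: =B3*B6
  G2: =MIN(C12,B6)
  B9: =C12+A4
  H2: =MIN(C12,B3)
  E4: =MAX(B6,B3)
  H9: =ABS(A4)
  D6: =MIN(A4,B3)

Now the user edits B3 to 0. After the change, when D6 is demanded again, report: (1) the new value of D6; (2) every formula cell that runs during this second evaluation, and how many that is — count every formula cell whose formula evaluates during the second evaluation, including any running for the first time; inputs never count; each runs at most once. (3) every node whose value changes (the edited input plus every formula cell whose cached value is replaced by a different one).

D6 now evaluates to -5.
Run set: D6 (1 run).
Changed values: B3.

Initial pass — values computed on the first demand:
  D6 = MIN(-5, 3) = -5

Second demand — change propagation:
  D6: re-runs because B3 3->0; new result -5 (unchanged).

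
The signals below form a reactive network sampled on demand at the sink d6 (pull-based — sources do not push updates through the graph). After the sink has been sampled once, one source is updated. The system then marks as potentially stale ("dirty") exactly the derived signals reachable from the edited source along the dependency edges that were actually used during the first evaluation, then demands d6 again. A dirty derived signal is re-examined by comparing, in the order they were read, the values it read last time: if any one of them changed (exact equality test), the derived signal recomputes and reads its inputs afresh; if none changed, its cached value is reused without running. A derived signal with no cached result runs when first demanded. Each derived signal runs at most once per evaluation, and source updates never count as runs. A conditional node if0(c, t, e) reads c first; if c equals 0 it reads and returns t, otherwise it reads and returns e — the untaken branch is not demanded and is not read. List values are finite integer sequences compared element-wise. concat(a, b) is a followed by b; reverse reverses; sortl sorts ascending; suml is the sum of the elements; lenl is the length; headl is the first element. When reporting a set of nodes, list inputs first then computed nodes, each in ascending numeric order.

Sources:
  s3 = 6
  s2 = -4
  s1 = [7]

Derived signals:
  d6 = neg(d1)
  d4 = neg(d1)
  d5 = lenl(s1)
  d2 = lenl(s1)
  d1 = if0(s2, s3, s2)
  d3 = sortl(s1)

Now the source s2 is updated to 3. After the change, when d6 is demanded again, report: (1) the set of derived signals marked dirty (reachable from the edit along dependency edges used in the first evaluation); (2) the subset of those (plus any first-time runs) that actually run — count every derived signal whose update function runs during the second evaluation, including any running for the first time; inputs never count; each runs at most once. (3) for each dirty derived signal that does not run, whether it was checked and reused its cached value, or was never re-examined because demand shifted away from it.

Dirty set: d1, d6.
Run set: d1, d6 (2 run).
All dirty derived signals ended up running.

Initial pass — values computed on the first demand:
  d1 = if0(s2=-4 -> else branch s2) = -4
  d6 = neg(-4) = 4

Second demand — change propagation:
  d1: re-runs because s2 -4->3; s2 -4->3; new result 3.
  d6: re-runs because d1 -4->3; new result -3.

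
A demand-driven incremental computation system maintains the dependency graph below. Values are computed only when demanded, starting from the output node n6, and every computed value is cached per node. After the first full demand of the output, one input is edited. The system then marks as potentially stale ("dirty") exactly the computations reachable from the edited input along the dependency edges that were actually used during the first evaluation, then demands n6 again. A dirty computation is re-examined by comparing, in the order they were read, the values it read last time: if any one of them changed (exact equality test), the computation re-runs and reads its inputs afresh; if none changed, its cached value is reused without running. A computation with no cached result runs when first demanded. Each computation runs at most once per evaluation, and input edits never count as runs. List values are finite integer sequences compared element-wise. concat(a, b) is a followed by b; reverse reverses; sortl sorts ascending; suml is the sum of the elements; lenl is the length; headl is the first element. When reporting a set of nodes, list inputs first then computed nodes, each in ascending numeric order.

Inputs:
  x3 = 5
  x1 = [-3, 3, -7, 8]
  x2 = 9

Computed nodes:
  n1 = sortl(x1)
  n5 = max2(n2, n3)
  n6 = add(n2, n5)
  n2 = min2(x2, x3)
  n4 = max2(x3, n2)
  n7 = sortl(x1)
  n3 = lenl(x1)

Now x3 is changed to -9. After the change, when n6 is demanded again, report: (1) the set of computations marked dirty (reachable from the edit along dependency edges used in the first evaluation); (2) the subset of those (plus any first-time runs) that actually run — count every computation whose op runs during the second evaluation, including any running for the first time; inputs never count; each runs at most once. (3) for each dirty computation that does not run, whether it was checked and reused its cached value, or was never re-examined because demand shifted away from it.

First evaluation (everything demanded from the output):
  n2 = min2(9, 5) = 5
  n3 = lenl([-3, 3, -7, 8]) = 4
  n5 = max2(5, 4) = 5
  n6 = add(5, 5) = 10

Propagation after the edit:
  n2: runs — x3 5->-9; result -9.
  n5: runs — n2 5->-9; result 4.
  n6: runs — n2 5->-9; n5 5->4; result -5.

Marked dirty: n2, n5, n6.
Computations that run: n2, n5, n6 — 3 in total.
Every dirty computation ran.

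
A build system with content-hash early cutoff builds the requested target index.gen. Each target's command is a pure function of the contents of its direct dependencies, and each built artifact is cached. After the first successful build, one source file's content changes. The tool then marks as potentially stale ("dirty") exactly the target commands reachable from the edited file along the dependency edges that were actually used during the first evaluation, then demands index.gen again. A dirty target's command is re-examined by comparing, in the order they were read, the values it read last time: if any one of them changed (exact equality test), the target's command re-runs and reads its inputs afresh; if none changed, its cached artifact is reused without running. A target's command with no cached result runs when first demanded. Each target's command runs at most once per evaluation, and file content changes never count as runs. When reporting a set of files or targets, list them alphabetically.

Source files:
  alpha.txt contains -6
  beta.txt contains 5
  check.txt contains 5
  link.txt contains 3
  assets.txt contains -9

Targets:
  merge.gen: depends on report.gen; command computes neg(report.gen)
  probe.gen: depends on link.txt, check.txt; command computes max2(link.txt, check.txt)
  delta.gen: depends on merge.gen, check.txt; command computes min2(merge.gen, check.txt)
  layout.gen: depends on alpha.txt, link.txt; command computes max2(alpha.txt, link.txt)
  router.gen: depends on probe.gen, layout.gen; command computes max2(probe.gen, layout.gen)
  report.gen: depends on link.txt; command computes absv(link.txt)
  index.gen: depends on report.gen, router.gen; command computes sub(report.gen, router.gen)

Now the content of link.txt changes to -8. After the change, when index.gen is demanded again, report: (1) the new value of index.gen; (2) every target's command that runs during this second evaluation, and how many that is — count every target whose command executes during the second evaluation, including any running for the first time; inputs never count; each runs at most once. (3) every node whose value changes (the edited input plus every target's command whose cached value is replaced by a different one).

First evaluation (everything demanded from the output):
  layout.gen = max2(-6, 3) = 3
  probe.gen = max2(3, 5) = 5
  report.gen = absv(3) = 3
  router.gen = max2(5, 3) = 5
  index.gen = sub(3, 5) = -2

Propagation after the edit:
  layout.gen: runs — link.txt 3->-8; result -6.
  probe.gen: runs — link.txt 3->-8; result 5 (same value as before).
  report.gen: runs — link.txt 3->-8; result 8.
  router.gen: runs — layout.gen 3->-6; result 5 (same value as before).
  index.gen: runs — report.gen 3->8; result 3.

New value of index.gen: 3.
Target commands that run: index.gen, layout.gen, probe.gen, report.gen, router.gen — 5 in total.
Values that change: index.gen, layout.gen, link.txt, report.gen.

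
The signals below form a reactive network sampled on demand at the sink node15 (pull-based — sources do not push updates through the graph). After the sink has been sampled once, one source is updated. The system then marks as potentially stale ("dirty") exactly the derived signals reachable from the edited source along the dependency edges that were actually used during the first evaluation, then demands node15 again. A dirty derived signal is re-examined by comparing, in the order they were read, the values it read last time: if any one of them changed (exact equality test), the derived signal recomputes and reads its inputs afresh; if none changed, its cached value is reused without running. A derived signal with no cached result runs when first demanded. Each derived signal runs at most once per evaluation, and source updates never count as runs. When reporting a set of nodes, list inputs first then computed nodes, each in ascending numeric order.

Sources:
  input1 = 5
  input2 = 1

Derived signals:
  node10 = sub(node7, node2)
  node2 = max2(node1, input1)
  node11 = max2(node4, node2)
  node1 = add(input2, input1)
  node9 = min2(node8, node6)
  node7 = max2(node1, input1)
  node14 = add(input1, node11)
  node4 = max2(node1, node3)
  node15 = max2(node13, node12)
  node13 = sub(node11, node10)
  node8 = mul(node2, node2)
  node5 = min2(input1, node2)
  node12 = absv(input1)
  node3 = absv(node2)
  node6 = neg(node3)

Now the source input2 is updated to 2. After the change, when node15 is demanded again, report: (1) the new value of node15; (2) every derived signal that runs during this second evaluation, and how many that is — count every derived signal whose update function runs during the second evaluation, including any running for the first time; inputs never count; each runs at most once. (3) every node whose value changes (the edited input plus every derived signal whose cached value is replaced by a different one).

node15 now evaluates to 7.
Run set: node1, node2, node3, node4, node7, node10, node11, node13, node15 (9 run).
Changed values: input2, node1, node2, node3, node4, node7, node11, node13, node15.

Initial pass — values computed on the first demand:
  node1 = add(1, 5) = 6
  node2 = max2(6, 5) = 6
  node3 = absv(6) = 6
  node4 = max2(6, 6) = 6
  node7 = max2(6, 5) = 6
  node10 = sub(6, 6) = 0
  node11 = max2(6, 6) = 6
  node12 = absv(5) = 5
  node13 = sub(6, 0) = 6
  node15 = max2(6, 5) = 6

Second demand — change propagation:
  node1: re-runs because input2 1->2; new result 7.
  node2: re-runs because node1 6->7; new result 7.
  node3: re-runs because node2 6->7; new result 7.
  node4: re-runs because node1 6->7; node3 6->7; new result 7.
  node7: re-runs because node1 6->7; new result 7.
  node10: re-runs because node7 6->7; node2 6->7; new result 0 (unchanged).
  node11: re-runs because node4 6->7; node2 6->7; new result 7.
  node13: re-runs because node11 6->7; new result 7.
  node15: re-runs because node13 6->7; new result 7.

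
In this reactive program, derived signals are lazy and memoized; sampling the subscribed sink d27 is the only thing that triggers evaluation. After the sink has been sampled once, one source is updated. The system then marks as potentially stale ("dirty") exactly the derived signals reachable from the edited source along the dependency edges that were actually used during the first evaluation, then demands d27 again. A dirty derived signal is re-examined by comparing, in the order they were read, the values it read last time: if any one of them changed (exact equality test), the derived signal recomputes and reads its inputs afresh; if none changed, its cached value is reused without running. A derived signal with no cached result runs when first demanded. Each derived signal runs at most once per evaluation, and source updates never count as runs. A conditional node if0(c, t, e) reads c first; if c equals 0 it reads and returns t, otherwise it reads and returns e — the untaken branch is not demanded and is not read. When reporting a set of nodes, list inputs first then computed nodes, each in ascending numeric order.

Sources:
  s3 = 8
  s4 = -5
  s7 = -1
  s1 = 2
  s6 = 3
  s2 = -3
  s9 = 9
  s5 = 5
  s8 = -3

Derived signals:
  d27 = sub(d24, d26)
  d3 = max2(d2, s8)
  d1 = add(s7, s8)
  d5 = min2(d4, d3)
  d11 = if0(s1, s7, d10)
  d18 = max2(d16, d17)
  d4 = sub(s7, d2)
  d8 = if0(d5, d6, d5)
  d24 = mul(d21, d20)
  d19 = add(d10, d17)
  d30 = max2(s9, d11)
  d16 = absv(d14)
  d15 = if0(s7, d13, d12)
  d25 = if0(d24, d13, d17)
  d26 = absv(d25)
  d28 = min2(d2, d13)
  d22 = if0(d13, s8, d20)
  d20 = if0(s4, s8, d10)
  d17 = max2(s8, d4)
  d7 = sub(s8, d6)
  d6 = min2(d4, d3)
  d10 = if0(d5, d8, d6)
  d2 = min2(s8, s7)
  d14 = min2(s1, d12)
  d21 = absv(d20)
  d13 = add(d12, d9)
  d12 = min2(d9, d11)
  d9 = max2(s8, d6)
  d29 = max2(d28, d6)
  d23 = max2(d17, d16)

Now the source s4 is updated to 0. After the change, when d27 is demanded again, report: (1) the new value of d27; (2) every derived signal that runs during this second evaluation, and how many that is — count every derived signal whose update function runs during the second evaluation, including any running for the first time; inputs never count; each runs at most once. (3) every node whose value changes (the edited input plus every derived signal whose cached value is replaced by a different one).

Demanding d27 again yields -11.
1 derived signals run: d20.
The nodes whose values change: s4.
Note the absorption at d20: it re-runs yet its value is the same, leaving the output's value untouched.

First demand of the output computes:
  d2 = min2(-3, -1) = -3
  d3 = max2(-3, -3) = -3
  d4 = sub(-1, -3) = 2
  d5 = min2(2, -3) = -3
  d6 = min2(2, -3) = -3
  d10 = if0(d5=-3 -> else branch d6) = -3
  d17 = max2(-3, 2) = 2
  d20 = if0(s4=-5 -> else branch d10) = -3
  d21 = absv(-3) = 3
  d24 = mul(3, -3) = -9
  d25 = if0(d24=-9 -> else branch d17) = 2
  d26 = absv(2) = 2
  d27 = sub(-9, 2) = -11

After the edit, cleaning proceeds:
  d20: a read changed (s4 -5->0) — executes, giving -3 — identical to its old value.
  d21: dirty, but its reads are unchanged (d20 unchanged); cached 3 stands.
  d24: dirty, but its reads are unchanged (d21 unchanged, d20 unchanged); cached -9 stands.
  d25: dirty, but its reads are unchanged (d24 unchanged, d17 unchanged); cached 2 stands.
  d26: dirty, but its reads are unchanged (d25 unchanged); cached 2 stands.
  d27: dirty, but its reads are unchanged (d24 unchanged, d26 unchanged); cached -11 stands.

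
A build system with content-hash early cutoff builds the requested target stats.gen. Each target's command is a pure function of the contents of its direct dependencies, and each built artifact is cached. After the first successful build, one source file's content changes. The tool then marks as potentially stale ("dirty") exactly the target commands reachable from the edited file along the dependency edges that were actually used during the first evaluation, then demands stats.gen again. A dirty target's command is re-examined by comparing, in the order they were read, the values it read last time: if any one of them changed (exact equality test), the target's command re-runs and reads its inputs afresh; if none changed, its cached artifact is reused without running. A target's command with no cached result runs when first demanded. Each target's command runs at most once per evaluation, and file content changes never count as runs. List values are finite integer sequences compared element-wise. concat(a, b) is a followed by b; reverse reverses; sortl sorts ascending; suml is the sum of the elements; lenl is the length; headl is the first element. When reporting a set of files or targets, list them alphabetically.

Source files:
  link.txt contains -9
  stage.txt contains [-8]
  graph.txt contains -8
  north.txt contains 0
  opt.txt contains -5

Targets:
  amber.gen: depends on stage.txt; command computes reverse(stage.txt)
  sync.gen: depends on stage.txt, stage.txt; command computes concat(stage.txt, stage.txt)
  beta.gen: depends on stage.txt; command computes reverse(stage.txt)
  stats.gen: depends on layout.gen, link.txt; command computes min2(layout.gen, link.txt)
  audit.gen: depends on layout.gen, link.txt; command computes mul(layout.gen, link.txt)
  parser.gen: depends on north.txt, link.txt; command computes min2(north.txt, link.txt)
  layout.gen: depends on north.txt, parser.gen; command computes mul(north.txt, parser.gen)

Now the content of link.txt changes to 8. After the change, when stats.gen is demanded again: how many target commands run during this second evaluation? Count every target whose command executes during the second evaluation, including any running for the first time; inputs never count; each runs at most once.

Target commands that run: layout.gen, parser.gen, stats.gen — 3 in total.

First evaluation (everything demanded from the output):
  parser.gen = min2(0, -9) = -9
  layout.gen = mul(0, -9) = 0
  stats.gen = min2(0, -9) = -9

Propagation after the edit:
  parser.gen: runs — link.txt -9->8; result 0.
  layout.gen: runs — parser.gen -9->0; result 0 (same value as before).
  stats.gen: runs — link.txt -9->8; result 0.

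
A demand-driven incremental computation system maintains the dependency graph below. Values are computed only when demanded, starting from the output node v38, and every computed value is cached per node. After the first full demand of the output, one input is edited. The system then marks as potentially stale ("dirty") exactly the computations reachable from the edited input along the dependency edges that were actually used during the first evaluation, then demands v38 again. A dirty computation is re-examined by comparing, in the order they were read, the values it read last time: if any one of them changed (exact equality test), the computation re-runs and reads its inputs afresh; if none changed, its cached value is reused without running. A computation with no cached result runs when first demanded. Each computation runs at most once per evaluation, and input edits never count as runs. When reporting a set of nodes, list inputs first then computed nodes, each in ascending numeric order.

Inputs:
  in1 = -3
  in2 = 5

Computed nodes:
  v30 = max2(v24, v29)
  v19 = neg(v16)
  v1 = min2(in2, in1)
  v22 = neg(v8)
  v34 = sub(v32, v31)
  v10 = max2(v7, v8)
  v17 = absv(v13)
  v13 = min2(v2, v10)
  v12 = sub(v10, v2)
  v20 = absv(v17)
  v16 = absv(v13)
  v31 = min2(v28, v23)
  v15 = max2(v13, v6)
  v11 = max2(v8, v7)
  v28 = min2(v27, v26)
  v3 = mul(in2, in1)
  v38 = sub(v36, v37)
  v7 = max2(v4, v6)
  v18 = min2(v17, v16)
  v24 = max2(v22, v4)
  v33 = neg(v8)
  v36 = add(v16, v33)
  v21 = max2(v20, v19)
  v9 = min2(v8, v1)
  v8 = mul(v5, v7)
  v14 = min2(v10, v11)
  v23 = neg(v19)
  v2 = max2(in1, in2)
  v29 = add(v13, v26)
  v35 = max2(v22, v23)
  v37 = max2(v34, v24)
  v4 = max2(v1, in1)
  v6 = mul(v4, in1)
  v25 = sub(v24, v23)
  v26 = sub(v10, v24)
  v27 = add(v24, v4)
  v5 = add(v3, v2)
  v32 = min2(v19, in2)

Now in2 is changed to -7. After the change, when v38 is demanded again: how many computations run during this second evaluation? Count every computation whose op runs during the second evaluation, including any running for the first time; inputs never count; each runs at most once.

Computations that run: v1, v2, v3, v4, v5, v8, v10, v13, v16, v19, v22, v23, v24, v26, v27, v28, v31, v32, v33, v34, v36, v37, v38 — 23 in total.
Key observation: the cutoff stops propagation at v6 — its inputs' values are unchanged, so it reuses its cache.

First evaluation (everything demanded from the output):
  v1 = min2(5, -3) = -3
  v2 = max2(-3, 5) = 5
  v3 = mul(5, -3) = -15
  v4 = max2(-3, -3) = -3
  v5 = add(-15, 5) = -10
  v6 = mul(-3, -3) = 9
  v7 = max2(-3, 9) = 9
  v8 = mul(-10, 9) = -90
  v10 = max2(9, -90) = 9
  v13 = min2(5, 9) = 5
  v16 = absv(5) = 5
  v19 = neg(5) = -5
  v22 = neg(-90) = 90
  v23 = neg(-5) = 5
  v24 = max2(90, -3) = 90
  v26 = sub(9, 90) = -81
  v27 = add(90, -3) = 87
  v28 = min2(87, -81) = -81
  v31 = min2(-81, 5) = -81
  v32 = min2(-5, 5) = -5
  v33 = neg(-90) = 90
  v34 = sub(-5, -81) = 76
  v36 = add(5, 90) = 95
  v37 = max2(76, 90) = 90
  v38 = sub(95, 90) = 5

Propagation after the edit:
  v1: runs — in2 5->-7; result -7.
  v2: runs — in2 5->-7; result -3.
  v3: runs — in2 5->-7; result 21.
  v4: runs — v1 -3->-7; result -3 (same value as before).
  v5: runs — v3 -15->21; v2 5->-3; result 18.
  v6: checked — values it read are unchanged (v4 unchanged, in1 unchanged); reused cached 9 without running.
  v7: checked — values it read are unchanged (v4 unchanged, v6 unchanged); reused cached 9 without running.
  v8: runs — v5 -10->18; result 162.
  v10: runs — v8 -90->162; result 162.
  v13: runs — v2 5->-3; v10 9->162; result -3.
  v16: runs — v13 5->-3; result 3.
  v19: runs — v16 5->3; result -3.
  v22: runs — v8 -90->162; result -162.
  v23: runs — v19 -5->-3; result 3.
  v24: runs — v22 90->-162; result -3.
  v26: runs — v10 9->162; v24 90->-3; result 165.
  v27: runs — v24 90->-3; result -6.
  v28: runs — v27 87->-6; v26 -81->165; result -6.
  v31: runs — v28 -81->-6; v23 5->3; result -6.
  v32: runs — v19 -5->-3; in2 5->-7; result -7.
  v33: runs — v8 -90->162; result -162.
  v34: runs — v32 -5->-7; v31 -81->-6; result -1.
  v36: runs — v16 5->3; v33 90->-162; result -159.
  v37: runs — v34 76->-1; v24 90->-3; result -1.
  v38: runs — v36 95->-159; v37 90->-1; result -158.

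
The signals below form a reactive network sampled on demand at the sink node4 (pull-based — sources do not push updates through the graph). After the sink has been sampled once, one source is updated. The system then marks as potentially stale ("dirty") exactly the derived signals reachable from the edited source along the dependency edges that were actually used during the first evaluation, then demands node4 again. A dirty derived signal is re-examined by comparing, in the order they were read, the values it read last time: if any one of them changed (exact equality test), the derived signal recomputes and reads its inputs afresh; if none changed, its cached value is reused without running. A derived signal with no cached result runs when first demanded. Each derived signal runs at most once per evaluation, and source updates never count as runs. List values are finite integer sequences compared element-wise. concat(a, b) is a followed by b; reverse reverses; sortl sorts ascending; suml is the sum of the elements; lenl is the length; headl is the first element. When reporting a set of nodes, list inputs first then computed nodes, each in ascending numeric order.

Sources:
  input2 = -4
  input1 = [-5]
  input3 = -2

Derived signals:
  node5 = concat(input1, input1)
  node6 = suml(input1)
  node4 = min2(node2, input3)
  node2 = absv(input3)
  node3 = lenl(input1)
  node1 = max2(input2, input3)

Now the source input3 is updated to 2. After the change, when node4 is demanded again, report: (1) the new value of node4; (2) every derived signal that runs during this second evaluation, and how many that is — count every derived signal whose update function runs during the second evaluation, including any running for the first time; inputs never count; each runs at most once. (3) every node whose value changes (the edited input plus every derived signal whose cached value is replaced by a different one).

Initial pass — values computed on the first demand:
  node2 = absv(-2) = 2
  node4 = min2(2, -2) = -2

Second demand — change propagation:
  node2: re-runs because input3 -2->2; new result 2 (unchanged).
  node4: re-runs because input3 -2->2; new result 2.

node4 now evaluates to 2.
Run set: node2, node4 (2 run).
Changed values: input3, node4.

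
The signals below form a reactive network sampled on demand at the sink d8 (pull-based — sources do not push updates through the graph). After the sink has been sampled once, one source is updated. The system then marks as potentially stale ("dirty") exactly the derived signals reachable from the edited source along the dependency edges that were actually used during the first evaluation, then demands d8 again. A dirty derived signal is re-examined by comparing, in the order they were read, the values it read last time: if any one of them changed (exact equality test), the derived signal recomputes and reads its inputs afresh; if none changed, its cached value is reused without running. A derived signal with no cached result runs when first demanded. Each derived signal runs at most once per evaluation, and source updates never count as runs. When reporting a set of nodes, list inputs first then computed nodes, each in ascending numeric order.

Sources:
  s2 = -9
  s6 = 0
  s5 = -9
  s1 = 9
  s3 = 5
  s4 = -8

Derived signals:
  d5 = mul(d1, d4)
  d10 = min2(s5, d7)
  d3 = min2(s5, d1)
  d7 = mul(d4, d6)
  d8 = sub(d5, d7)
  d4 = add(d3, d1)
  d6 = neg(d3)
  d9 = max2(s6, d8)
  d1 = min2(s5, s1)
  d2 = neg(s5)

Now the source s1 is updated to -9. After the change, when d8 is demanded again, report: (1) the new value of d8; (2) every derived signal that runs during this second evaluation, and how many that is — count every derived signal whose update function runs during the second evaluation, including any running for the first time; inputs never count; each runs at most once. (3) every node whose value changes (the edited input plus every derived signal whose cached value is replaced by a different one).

Initial pass — values computed on the first demand:
  d1 = min2(-9, 9) = -9
  d3 = min2(-9, -9) = -9
  d4 = add(-9, -9) = -18
  d5 = mul(-9, -18) = 162
  d6 = neg(-9) = 9
  d7 = mul(-18, 9) = -162
  d8 = sub(162, -162) = 324

Second demand — change propagation:
  d1: re-runs because s1 9->-9; new result -9 (unchanged).
  d3: re-examined; everything it read last time is the same (s5 unchanged, d1 unchanged) — cache -9 kept, no run.
  d4: re-examined; everything it read last time is the same (d3 unchanged, d1 unchanged) — cache -18 kept, no run.
  d5: re-examined; everything it read last time is the same (d1 unchanged, d4 unchanged) — cache 162 kept, no run.
  d6: re-examined; everything it read last time is the same (d3 unchanged) — cache 9 kept, no run.
  d7: re-examined; everything it read last time is the same (d4 unchanged, d6 unchanged) — cache -162 kept, no run.
  d8: re-examined; everything it read last time is the same (d5 unchanged, d7 unchanged) — cache 324 kept, no run.

The important point: d1 recomputes to an identical value, and the output ends up unchanged.

d8 now evaluates to 324.
Run set: d1 (1 run).
Changed values: s1.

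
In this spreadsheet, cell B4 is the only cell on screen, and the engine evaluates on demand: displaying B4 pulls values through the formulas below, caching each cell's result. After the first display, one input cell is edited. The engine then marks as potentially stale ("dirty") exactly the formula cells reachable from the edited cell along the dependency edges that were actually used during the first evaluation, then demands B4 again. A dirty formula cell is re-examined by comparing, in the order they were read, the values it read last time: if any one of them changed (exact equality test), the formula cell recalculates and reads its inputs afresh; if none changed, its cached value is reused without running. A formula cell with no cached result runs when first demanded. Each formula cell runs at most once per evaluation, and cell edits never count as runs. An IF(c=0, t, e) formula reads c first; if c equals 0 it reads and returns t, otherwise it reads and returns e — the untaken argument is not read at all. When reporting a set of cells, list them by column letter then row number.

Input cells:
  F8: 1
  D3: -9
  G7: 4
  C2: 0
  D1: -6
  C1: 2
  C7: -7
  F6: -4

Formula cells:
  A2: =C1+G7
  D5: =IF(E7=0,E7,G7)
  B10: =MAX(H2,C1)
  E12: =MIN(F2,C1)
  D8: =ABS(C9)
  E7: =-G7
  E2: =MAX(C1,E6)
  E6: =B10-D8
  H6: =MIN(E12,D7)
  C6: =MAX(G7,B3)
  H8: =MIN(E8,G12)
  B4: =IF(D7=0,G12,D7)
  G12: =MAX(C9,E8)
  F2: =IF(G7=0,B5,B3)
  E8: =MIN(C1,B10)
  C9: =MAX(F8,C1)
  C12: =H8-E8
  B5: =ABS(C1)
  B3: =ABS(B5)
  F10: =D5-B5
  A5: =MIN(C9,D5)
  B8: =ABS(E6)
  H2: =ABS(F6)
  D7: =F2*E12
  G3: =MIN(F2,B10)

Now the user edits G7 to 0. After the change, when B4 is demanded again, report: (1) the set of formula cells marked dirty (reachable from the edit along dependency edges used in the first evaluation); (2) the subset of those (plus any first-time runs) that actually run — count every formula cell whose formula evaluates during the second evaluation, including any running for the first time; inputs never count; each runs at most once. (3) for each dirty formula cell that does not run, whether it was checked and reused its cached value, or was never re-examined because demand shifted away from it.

Initial pass — values computed on the first demand:
  B5 = ABS(2) = 2
  B3 = ABS(2) = 2
  F2 = IF(G7=0: G7=4 -> else branch B3) = 2
  E12 = MIN(2, 2) = 2
  D7 = 2 * 2 = 4
  B4 = IF(D7=0: D7=4 -> else branch D7) = 4

Second demand — change propagation:
  F2: re-runs because G7 4->0; new result 2 (unchanged).
  E12: re-examined; everything it read last time is the same (F2 unchanged, C1 unchanged) — cache 2 kept, no run.
  D7: re-examined; everything it read last time is the same (F2 unchanged, E12 unchanged) — cache 4 kept, no run.
  B4: re-examined; everything it read last time is the same (D7 unchanged, D7 unchanged) — cache 4 kept, no run.

The important point: F2 recomputes to an identical value, and the output ends up unchanged.

Dirty set: B4, D7, E12, F2.
Run set: F2 (1 run).
Re-examined without running (cache reused): B4, D7, E12.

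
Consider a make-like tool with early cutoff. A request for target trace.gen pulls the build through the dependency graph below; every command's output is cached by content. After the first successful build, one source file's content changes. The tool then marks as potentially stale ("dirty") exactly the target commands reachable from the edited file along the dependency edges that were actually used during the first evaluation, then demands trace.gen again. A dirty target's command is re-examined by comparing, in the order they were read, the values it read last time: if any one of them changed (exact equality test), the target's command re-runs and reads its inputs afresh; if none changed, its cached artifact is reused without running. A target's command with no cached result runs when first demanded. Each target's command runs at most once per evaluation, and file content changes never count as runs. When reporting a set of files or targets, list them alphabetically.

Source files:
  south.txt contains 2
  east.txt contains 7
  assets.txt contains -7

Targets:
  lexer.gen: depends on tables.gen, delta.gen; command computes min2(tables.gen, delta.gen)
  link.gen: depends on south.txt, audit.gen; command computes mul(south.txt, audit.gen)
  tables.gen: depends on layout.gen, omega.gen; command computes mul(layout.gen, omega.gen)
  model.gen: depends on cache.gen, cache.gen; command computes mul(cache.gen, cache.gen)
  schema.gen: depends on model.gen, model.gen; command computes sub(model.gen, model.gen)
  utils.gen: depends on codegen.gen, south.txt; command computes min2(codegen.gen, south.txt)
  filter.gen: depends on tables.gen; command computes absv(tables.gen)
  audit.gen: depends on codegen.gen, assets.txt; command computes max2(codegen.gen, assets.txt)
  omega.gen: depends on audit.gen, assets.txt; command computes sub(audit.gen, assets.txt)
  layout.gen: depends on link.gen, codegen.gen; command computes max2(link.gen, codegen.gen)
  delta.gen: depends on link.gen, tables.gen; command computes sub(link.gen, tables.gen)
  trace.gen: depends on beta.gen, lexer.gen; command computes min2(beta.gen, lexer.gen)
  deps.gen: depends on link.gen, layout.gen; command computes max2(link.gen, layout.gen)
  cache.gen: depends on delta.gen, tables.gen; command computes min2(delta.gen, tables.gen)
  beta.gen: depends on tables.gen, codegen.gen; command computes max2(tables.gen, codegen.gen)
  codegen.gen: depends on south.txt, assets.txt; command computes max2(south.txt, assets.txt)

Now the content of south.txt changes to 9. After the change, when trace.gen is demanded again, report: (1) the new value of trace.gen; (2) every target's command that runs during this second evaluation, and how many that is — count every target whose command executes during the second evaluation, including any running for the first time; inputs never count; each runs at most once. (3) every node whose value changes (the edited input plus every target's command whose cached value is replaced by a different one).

Demanding trace.gen again yields -1215.
10 target commands run: audit.gen, beta.gen, codegen.gen, delta.gen, layout.gen, lexer.gen, link.gen, omega.gen, tables.gen, trace.gen.
The nodes whose values change: audit.gen, beta.gen, codegen.gen, delta.gen, layout.gen, lexer.gen, link.gen, omega.gen, south.txt, tables.gen, trace.gen.

First demand of the output computes:
  codegen.gen = max2(2, -7) = 2
  audit.gen = max2(2, -7) = 2
  link.gen = mul(2, 2) = 4
  layout.gen = max2(4, 2) = 4
  omega.gen = sub(2, -7) = 9
  tables.gen = mul(4, 9) = 36
  beta.gen = max2(36, 2) = 36
  delta.gen = sub(4, 36) = -32
  lexer.gen = min2(36, -32) = -32
  trace.gen = min2(36, -32) = -32

After the edit, cleaning proceeds:
  codegen.gen: a read changed (south.txt 2->9) — executes, giving 9.
  audit.gen: a read changed (codegen.gen 2->9) — executes, giving 9.
  link.gen: a read changed (south.txt 2->9; audit.gen 2->9) — executes, giving 81.
  layout.gen: a read changed (link.gen 4->81; codegen.gen 2->9) — executes, giving 81.
  omega.gen: a read changed (audit.gen 2->9) — executes, giving 16.
  tables.gen: a read changed (layout.gen 4->81; omega.gen 9->16) — executes, giving 1296.
  beta.gen: a read changed (tables.gen 36->1296; codegen.gen 2->9) — executes, giving 1296.
  delta.gen: a read changed (link.gen 4->81; tables.gen 36->1296) — executes, giving -1215.
  lexer.gen: a read changed (tables.gen 36->1296; delta.gen -32->-1215) — executes, giving -1215.
  trace.gen: a read changed (beta.gen 36->1296; lexer.gen -32->-1215) — executes, giving -1215.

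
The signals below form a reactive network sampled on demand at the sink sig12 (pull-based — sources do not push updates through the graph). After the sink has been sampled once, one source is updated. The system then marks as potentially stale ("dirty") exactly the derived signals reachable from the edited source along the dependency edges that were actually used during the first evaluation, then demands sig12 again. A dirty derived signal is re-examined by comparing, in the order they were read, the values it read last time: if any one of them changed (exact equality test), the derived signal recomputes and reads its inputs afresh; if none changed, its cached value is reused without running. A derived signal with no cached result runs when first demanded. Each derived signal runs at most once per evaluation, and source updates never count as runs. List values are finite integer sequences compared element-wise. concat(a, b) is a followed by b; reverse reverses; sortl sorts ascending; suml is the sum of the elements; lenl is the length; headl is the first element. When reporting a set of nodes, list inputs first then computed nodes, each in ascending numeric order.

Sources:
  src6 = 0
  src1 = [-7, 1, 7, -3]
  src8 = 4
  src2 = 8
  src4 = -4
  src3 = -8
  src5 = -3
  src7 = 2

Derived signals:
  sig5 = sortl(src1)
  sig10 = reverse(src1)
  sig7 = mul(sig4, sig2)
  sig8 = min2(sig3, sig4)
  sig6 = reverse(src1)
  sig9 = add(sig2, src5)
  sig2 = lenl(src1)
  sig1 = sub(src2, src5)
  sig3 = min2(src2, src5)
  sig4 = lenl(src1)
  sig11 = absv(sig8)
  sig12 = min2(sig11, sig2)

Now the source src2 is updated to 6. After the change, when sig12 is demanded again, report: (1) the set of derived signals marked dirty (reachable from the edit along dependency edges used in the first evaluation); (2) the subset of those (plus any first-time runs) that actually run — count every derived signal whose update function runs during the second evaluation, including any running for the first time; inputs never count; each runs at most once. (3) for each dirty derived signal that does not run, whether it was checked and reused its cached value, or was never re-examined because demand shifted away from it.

Dirty set: sig3, sig8, sig11, sig12.
Run set: sig3 (1 run).
Re-examined without running (cache reused): sig8, sig11, sig12.
The important point: sig3 recomputes to an identical value, and the output ends up unchanged.

Initial pass — values computed on the first demand:
  sig2 = lenl([-7, 1, 7, -3]) = 4
  sig3 = min2(8, -3) = -3
  sig4 = lenl([-7, 1, 7, -3]) = 4
  sig8 = min2(-3, 4) = -3
  sig11 = absv(-3) = 3
  sig12 = min2(3, 4) = 3

Second demand — change propagation:
  sig3: re-runs because src2 8->6; new result -3 (unchanged).
  sig8: re-examined; everything it read last time is the same (sig3 unchanged, sig4 unchanged) — cache -3 kept, no run.
  sig11: re-examined; everything it read last time is the same (sig8 unchanged) — cache 3 kept, no run.
  sig12: re-examined; everything it read last time is the same (sig11 unchanged, sig2 unchanged) — cache 3 kept, no run.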